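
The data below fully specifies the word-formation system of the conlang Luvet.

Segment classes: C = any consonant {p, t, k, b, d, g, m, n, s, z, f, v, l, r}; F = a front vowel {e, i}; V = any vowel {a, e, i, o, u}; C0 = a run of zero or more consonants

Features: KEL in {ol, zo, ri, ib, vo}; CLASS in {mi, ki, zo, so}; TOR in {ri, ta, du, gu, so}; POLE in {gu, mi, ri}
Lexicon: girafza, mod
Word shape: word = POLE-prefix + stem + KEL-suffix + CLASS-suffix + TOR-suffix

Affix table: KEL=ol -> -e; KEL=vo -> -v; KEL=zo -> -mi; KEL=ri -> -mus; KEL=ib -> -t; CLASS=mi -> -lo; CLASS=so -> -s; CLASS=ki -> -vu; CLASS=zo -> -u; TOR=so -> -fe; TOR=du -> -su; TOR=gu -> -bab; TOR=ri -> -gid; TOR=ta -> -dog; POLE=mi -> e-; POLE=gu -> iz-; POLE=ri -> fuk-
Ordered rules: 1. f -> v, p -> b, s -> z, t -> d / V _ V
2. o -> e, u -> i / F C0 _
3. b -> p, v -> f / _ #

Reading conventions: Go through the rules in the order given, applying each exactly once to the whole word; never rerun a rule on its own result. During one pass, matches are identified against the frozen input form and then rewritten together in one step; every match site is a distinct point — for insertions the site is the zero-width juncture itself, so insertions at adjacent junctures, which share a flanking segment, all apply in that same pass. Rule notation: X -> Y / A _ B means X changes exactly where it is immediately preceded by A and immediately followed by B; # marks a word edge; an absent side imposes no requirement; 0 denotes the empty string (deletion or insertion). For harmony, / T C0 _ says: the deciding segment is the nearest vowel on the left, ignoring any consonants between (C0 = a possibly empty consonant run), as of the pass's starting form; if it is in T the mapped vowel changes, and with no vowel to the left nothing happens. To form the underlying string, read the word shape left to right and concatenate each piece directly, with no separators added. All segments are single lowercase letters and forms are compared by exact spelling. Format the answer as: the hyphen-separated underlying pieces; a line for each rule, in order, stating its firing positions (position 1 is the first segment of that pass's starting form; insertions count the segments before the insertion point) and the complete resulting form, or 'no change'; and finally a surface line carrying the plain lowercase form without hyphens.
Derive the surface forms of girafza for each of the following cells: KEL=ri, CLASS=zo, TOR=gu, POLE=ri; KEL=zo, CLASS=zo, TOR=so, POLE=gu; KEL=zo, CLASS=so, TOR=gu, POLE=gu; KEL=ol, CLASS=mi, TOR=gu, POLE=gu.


cell KEL=ri, CLASS=zo, TOR=gu, POLE=ri:
underlying: fuk-girafza-mus-u-bab
1. f -> v, p -> b, s -> z, t -> d / V _ V: fires at position(s) 13: fukgirafzamuzubab
2. o -> e, u -> i / F C0 _: no change
3. b -> p, v -> f / _ #: fires at position(s) 17: fukgirafzamuzubap
surface: fukgirafzamuzubap

cell KEL=zo, CLASS=zo, TOR=so, POLE=gu:
underlying: iz-girafza-mi-u-fe
1. f -> v, p -> b, s -> z, t -> d / V _ V: fires at position(s) 13: izgirafzamiuve
2. o -> e, u -> i / F C0 _: fires at position(s) 12: izgirafzamiive
3. b -> p, v -> f / _ #: no change
surface: izgirafzamiive

cell KEL=zo, CLASS=so, TOR=gu, POLE=gu:
underlying: iz-girafza-mi-s-bab
1. f -> v, p -> b, s -> z, t -> d / V _ V: no change
2. o -> e, u -> i / F C0 _: no change
3. b -> p, v -> f / _ #: fires at position(s) 15: izgirafzamisbap
surface: izgirafzamisbap

cell KEL=ol, CLASS=mi, TOR=gu, POLE=gu:
underlying: iz-girafza-e-lo-bab
1. f -> v, p -> b, s -> z, t -> d / V _ V: no change
2. o -> e, u -> i / F C0 _: fires at position(s) 12: izgirafzaelebab
3. b -> p, v -> f / _ #: fires at position(s) 15: izgirafzaelebap
surface: izgirafzaelebap


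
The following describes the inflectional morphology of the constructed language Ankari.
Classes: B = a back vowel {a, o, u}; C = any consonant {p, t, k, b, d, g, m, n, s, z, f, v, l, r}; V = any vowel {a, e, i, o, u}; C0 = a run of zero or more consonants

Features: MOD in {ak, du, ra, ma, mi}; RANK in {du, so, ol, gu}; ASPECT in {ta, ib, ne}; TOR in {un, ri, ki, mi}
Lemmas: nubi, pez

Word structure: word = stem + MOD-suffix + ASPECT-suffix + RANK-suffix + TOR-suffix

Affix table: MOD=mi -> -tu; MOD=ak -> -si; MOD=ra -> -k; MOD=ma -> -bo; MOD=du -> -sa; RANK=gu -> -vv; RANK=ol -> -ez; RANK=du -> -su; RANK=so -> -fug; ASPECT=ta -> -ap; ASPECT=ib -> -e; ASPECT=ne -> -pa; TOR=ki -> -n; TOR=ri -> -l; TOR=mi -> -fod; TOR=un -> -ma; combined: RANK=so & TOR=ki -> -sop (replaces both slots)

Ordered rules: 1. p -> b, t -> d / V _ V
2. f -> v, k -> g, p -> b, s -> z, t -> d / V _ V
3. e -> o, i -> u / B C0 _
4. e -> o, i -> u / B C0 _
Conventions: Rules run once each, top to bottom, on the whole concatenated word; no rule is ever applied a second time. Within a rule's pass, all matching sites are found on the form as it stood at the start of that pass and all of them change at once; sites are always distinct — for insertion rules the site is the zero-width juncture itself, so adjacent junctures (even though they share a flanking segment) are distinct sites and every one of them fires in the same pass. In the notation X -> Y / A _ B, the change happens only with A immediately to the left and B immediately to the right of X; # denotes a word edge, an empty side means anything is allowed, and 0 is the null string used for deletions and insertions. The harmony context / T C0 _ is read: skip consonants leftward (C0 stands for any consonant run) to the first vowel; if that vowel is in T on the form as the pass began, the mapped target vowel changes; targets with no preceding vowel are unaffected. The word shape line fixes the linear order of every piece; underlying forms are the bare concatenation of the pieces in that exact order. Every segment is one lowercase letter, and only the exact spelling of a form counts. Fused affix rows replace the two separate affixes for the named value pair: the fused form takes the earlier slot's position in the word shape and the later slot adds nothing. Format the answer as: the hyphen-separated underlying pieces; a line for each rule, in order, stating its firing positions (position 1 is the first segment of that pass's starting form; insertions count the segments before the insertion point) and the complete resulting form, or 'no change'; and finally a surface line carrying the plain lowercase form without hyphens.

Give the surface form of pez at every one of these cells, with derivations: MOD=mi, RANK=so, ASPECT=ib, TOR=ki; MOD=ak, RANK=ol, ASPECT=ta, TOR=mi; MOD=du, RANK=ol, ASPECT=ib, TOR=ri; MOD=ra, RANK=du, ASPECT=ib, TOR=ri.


cell MOD=mi, RANK=so, ASPECT=ib, TOR=ki:
underlying: pez-tu-e-sop
1. p -> b, t -> d / V _ V: no change
2. f -> v, k -> g, p -> b, s -> z, t -> d / V _ V: fires at position(s) 7: peztuezop
3. e -> o, i -> u / B C0 _: fires at position(s) 6: peztuozop
4. e -> o, i -> u / B C0 _: no change
surface: peztuozop

cell MOD=ak, RANK=ol, ASPECT=ta, TOR=mi:
underlying: pez-si-ap-ez-fod
1. p -> b, t -> d / V _ V: fires at position(s) 7: pezsiabezfod
2. f -> v, k -> g, p -> b, s -> z, t -> d / V _ V: no change
3. e -> o, i -> u / B C0 _: fires at position(s) 8: pezsiabozfod
4. e -> o, i -> u / B C0 _: no change
surface: pezsiabozfod

cell MOD=du, RANK=ol, ASPECT=ib, TOR=ri:
underlying: pez-sa-e-ez-l
1. p -> b, t -> d / V _ V: no change
2. f -> v, k -> g, p -> b, s -> z, t -> d / V _ V: no change
3. e -> o, i -> u / B C0 _: fires at position(s) 6: pezsaoezl
4. e -> o, i -> u / B C0 _: fires at position(s) 7: pezsaoozl
surface: pezsaoozl

cell MOD=ra, RANK=du, ASPECT=ib, TOR=ri:
underlying: pez-k-e-su-l
1. p -> b, t -> d / V _ V: no change
2. f -> v, k -> g, p -> b, s -> z, t -> d / V _ V: fires at position(s) 6: pezkezul
3. e -> o, i -> u / B C0 _: no change
4. e -> o, i -> u / B C0 _: no change
surface: pezkezul


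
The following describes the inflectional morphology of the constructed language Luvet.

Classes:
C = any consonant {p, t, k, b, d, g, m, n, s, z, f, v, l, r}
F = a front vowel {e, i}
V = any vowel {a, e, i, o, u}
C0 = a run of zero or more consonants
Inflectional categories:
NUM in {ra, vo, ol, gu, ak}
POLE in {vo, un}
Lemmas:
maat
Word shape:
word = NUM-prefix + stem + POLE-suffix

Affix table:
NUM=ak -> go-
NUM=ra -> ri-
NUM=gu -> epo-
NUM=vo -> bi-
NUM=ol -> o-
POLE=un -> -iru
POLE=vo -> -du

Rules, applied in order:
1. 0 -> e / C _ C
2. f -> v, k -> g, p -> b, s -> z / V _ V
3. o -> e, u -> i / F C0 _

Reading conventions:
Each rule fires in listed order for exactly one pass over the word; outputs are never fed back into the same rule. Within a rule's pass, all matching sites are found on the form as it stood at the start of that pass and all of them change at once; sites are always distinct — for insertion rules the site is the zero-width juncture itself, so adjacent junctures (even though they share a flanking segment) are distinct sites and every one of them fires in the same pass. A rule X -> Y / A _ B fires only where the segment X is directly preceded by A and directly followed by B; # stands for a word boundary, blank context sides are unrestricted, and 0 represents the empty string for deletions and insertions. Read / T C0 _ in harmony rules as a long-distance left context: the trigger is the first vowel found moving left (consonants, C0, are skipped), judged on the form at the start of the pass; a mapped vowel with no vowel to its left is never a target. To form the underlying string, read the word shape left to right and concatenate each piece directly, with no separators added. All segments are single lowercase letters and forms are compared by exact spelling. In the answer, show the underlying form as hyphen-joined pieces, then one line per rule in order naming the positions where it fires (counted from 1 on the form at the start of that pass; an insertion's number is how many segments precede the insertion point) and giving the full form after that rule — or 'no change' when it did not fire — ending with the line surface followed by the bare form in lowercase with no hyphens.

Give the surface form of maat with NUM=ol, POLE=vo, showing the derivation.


underlying: o-maat-du
1. 0 -> e / C _ C: inserts after position(s) 5: omaatedu
2. f -> v, k -> g, p -> b, s -> z / V _ V: no change
3. o -> e, u -> i / F C0 _: fires at position(s) 8: omaatedi
surface: omaatedi


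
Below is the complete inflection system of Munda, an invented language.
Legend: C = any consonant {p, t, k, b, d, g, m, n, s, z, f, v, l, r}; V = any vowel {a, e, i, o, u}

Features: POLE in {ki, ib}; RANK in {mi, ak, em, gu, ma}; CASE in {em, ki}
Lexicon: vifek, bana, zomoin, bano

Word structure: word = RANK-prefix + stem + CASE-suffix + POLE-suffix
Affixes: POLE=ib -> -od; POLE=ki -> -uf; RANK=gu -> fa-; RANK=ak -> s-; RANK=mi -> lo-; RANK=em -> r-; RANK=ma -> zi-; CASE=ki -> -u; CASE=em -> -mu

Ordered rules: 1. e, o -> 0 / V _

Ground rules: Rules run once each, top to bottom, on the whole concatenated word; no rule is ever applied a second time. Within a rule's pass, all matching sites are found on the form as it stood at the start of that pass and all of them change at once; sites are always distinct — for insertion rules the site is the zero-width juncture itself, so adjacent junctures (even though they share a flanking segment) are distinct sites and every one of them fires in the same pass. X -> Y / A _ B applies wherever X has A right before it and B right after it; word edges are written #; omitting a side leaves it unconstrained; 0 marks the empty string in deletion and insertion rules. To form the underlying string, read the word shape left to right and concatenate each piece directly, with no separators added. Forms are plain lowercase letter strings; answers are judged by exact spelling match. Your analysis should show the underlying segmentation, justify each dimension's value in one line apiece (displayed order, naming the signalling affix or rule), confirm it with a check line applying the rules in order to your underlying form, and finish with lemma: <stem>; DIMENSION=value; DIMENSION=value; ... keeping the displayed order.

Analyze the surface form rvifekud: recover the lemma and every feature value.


underlying: r-vifek-u-od
POLE=ib - signalled by the affix -od
RANK=em - signalled by the affix r-
CASE=ki - signalled by the affix -u
check: rvifekuod -> rvifekud
lemma: vifek; POLE=ib; RANK=em; CASE=ki


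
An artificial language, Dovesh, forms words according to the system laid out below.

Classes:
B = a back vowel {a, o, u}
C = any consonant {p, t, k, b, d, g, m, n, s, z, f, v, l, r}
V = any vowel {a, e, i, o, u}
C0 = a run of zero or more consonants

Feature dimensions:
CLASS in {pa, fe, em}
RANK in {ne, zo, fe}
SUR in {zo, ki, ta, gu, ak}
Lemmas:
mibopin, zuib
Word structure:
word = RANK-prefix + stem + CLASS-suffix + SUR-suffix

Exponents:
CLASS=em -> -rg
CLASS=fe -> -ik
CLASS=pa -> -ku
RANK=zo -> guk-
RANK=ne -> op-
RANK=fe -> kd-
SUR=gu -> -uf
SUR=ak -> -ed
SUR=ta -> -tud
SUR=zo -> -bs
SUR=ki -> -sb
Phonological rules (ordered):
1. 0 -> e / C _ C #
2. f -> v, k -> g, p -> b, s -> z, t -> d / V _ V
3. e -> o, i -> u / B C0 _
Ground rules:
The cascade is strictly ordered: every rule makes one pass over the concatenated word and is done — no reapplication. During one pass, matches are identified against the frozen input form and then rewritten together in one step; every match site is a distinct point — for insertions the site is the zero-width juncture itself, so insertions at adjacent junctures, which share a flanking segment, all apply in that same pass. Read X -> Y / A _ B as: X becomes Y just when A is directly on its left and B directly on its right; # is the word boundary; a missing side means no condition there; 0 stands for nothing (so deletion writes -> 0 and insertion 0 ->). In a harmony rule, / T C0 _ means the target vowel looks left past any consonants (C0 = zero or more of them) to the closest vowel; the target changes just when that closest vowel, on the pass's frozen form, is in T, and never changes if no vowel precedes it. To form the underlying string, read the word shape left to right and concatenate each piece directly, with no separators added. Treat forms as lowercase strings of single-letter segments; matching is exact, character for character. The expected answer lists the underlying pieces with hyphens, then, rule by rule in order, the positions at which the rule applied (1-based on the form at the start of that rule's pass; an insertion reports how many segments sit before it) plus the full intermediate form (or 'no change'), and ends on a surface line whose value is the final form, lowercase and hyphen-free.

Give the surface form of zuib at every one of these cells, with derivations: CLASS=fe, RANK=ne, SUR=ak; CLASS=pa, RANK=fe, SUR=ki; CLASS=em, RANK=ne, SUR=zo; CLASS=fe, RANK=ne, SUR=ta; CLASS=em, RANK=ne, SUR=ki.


cell CLASS=fe, RANK=ne, SUR=ak:
underlying: op-zuib-ik-ed
1. 0 -> e / C _ C #: no change
2. f -> v, k -> g, p -> b, s -> z, t -> d / V _ V: fires at position(s) 8: opzuibiged
3. e -> o, i -> u / B C0 _: fires at position(s) 5: opzuubiged
surface: opzuubiged

cell CLASS=pa, RANK=fe, SUR=ki:
underlying: kd-zuib-ku-sb
1. 0 -> e / C _ C #: inserts after position(s) 9: kdzuibkuseb
2. f -> v, k -> g, p -> b, s -> z, t -> d / V _ V: fires at position(s) 9: kdzuibkuzeb
3. e -> o, i -> u / B C0 _: fires at position(s) 5, 10: kdzuubkuzob
surface: kdzuubkuzob

cell CLASS=em, RANK=ne, SUR=zo:
underlying: op-zuib-rg-bs
1. 0 -> e / C _ C #: inserts after position(s) 9: opzuibrgbes
2. f -> v, k -> g, p -> b, s -> z, t -> d / V _ V: no change
3. e -> o, i -> u / B C0 _: fires at position(s) 5: opzuubrgbes
surface: opzuubrgbes

cell CLASS=fe, RANK=ne, SUR=ta:
underlying: op-zuib-ik-tud
1. 0 -> e / C _ C #: no change
2. f -> v, k -> g, p -> b, s -> z, t -> d / V _ V: no change
3. e -> o, i -> u / B C0 _: fires at position(s) 5: opzuubiktud
surface: opzuubiktud

cell CLASS=em, RANK=ne, SUR=ki:
underlying: op-zuib-rg-sb
1. 0 -> e / C _ C #: inserts after position(s) 9: opzuibrgseb
2. f -> v, k -> g, p -> b, s -> z, t -> d / V _ V: no change
3. e -> o, i -> u / B C0 _: fires at position(s) 5: opzuubrgseb
surface: opzuubrgseb


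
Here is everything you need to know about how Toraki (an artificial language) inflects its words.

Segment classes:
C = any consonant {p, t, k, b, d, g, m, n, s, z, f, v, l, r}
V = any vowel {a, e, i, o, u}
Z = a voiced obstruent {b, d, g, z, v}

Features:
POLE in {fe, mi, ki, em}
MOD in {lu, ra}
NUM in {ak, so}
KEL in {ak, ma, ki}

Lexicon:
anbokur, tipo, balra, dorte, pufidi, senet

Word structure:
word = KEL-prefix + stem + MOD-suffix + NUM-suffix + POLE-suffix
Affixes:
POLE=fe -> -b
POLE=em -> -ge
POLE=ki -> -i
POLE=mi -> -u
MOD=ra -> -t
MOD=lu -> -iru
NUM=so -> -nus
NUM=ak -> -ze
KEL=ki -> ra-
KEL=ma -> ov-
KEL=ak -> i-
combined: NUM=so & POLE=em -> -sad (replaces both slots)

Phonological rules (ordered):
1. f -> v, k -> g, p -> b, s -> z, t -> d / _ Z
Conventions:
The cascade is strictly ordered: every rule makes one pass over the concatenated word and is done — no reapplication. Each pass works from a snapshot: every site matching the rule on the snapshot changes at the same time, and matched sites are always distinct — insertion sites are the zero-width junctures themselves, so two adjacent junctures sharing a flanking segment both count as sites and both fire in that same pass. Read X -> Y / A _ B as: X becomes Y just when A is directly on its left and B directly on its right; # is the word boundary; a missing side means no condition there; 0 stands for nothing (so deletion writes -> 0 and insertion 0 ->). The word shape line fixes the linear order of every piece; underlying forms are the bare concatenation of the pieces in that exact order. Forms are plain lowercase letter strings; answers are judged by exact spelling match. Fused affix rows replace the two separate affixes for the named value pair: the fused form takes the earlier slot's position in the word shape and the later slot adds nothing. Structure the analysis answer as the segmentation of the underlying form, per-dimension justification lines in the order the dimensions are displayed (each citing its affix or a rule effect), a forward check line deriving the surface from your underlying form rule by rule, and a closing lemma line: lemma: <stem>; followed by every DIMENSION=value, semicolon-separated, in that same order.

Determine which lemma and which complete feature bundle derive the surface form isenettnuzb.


underlying: i-senet-t-nus-b
POLE=fe - signalled by the affix -b
MOD=ra - signalled by the affix -t
NUM=so - signalled by the affix -nus
KEL=ak - signalled by the affix i-
check: isenettnusb -> isenettnuzb
lemma: senet; POLE=fe; MOD=ra; NUM=so; KEL=ak


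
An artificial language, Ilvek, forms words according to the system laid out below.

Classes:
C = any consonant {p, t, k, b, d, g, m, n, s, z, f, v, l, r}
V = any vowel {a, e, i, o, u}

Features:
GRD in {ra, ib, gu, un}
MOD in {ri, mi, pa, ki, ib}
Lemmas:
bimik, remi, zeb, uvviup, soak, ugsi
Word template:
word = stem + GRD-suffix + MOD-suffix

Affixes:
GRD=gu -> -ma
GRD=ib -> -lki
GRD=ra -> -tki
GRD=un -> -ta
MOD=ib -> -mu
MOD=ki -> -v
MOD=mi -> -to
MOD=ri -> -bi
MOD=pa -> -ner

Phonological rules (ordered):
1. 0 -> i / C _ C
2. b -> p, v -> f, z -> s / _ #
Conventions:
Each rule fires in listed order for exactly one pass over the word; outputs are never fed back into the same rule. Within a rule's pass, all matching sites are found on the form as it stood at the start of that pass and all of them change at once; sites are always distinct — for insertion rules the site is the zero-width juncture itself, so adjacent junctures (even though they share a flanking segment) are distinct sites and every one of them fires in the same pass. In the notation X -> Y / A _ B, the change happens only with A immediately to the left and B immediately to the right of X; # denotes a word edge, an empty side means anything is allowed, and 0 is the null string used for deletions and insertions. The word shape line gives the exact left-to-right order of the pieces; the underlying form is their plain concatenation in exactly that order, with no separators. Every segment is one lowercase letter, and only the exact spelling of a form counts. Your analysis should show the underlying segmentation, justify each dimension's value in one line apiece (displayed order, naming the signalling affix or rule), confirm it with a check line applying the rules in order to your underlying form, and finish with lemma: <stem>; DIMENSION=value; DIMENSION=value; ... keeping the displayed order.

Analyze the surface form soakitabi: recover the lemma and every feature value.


underlying: soak-ta-bi
GRD=un - signalled by the affix -ta
MOD=ri - signalled by the affix -bi
check: soaktabi -> soakitabi -> soakitabi
lemma: soak; GRD=un; MOD=ri


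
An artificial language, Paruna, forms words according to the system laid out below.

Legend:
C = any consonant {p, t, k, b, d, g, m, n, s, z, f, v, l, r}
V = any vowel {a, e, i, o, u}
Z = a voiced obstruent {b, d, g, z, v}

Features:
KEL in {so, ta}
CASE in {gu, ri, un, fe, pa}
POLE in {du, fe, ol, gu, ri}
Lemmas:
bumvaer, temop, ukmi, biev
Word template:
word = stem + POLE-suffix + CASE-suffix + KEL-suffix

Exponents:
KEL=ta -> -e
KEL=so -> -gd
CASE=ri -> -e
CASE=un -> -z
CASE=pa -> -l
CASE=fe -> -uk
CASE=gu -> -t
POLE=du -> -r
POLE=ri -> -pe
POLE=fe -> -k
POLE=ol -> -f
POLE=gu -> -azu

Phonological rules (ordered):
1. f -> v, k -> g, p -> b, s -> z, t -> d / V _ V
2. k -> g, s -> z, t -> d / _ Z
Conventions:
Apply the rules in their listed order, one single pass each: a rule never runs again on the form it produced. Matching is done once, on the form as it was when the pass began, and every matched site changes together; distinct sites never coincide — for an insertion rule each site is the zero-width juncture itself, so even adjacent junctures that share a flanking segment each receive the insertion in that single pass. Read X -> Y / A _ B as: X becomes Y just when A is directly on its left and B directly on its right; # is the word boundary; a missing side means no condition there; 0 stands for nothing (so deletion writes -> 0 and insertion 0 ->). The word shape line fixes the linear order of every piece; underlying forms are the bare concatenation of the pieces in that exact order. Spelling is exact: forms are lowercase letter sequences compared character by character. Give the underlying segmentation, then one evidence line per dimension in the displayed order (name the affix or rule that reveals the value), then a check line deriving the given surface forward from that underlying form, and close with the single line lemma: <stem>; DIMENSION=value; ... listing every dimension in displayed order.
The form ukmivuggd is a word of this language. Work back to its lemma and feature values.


underlying: ukmi-f-uk-gd
KEL=so - signalled by the affix -gd
CASE=fe - signalled by the affix -uk
POLE=ol - signalled by the affix -f
check: ukmifukgd -> ukmivukgd -> ukmivuggd
lemma: ukmi; KEL=so; CASE=fe; POLE=ol


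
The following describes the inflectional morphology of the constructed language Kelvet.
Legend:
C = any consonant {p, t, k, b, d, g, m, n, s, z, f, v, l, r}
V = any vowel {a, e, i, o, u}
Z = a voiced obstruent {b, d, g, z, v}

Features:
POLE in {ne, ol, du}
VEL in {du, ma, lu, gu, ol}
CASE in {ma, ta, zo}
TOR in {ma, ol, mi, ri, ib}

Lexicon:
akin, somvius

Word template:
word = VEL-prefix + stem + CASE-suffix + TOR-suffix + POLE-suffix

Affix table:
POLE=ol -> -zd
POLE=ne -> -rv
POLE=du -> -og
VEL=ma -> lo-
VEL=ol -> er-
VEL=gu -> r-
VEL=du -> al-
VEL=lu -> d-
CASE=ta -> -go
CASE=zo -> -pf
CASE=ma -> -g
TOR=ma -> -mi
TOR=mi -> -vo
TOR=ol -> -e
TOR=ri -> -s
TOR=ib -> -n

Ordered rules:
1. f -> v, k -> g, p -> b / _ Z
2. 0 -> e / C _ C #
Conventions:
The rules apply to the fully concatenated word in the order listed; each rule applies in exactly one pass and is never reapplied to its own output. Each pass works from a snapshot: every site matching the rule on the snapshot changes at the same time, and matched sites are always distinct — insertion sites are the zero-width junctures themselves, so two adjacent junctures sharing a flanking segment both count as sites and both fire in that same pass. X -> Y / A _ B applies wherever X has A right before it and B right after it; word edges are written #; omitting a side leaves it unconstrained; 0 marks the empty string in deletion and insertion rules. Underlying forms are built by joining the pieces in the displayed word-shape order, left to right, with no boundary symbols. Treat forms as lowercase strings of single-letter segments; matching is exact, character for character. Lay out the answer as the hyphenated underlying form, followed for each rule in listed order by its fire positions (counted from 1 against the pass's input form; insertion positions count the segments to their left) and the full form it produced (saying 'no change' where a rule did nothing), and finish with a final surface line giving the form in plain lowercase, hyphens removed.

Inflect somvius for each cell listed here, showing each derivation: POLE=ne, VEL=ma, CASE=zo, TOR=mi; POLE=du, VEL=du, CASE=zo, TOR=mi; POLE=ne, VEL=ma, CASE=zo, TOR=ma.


cell POLE=ne, VEL=ma, CASE=zo, TOR=mi:
underlying: lo-somvius-pf-vo-rv
1. f -> v, k -> g, p -> b / _ Z: fires at position(s) 11: losomviuspvvorv
2. 0 -> e / C _ C #: inserts after position(s) 14: losomviuspvvorev
surface: losomviuspvvorev

cell POLE=du, VEL=du, CASE=zo, TOR=mi:
underlying: al-somvius-pf-vo-og
1. f -> v, k -> g, p -> b / _ Z: fires at position(s) 11: alsomviuspvvoog
2. 0 -> e / C _ C #: no change
surface: alsomviuspvvoog

cell POLE=ne, VEL=ma, CASE=zo, TOR=ma:
underlying: lo-somvius-pf-mi-rv
1. f -> v, k -> g, p -> b / _ Z: no change
2. 0 -> e / C _ C #: inserts after position(s) 14: losomviuspfmirev
surface: losomviuspfmirev


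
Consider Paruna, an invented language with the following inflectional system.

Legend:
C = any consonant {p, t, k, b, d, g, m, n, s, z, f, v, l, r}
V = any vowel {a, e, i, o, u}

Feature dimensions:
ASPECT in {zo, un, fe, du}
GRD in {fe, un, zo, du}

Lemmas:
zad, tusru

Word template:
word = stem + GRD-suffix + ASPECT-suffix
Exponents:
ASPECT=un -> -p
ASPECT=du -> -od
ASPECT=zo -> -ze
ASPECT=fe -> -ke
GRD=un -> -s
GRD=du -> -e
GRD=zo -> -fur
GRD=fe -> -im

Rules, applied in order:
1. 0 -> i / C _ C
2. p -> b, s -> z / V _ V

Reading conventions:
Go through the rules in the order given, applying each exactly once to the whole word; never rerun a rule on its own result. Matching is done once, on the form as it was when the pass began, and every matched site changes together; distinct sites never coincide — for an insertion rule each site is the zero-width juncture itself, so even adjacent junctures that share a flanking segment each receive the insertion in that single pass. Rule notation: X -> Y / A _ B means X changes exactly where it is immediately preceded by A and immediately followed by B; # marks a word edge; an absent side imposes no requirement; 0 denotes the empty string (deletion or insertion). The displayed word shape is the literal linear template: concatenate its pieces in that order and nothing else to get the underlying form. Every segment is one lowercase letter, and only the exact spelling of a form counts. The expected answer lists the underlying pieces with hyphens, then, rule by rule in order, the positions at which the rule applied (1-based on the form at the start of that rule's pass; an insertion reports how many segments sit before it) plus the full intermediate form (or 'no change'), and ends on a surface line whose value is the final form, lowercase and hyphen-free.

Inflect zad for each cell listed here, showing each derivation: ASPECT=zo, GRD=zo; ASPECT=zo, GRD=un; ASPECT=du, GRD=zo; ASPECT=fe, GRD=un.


cell ASPECT=zo, GRD=zo:
underlying: zad-fur-ze
1. 0 -> i / C _ C: inserts after position(s) 3, 6: zadifurize
2. p -> b, s -> z / V _ V: no change
surface: zadifurize

cell ASPECT=zo, GRD=un:
underlying: zad-s-ze
1. 0 -> i / C _ C: inserts after position(s) 3, 4: zadisize
2. p -> b, s -> z / V _ V: fires at position(s) 5: zadizize
surface: zadizize

cell ASPECT=du, GRD=zo:
underlying: zad-fur-od
1. 0 -> i / C _ C: inserts after position(s) 3: zadifurod
2. p -> b, s -> z / V _ V: no change
surface: zadifurod

cell ASPECT=fe, GRD=un:
underlying: zad-s-ke
1. 0 -> i / C _ C: inserts after position(s) 3, 4: zadisike
2. p -> b, s -> z / V _ V: fires at position(s) 5: zadizike
surface: zadizike


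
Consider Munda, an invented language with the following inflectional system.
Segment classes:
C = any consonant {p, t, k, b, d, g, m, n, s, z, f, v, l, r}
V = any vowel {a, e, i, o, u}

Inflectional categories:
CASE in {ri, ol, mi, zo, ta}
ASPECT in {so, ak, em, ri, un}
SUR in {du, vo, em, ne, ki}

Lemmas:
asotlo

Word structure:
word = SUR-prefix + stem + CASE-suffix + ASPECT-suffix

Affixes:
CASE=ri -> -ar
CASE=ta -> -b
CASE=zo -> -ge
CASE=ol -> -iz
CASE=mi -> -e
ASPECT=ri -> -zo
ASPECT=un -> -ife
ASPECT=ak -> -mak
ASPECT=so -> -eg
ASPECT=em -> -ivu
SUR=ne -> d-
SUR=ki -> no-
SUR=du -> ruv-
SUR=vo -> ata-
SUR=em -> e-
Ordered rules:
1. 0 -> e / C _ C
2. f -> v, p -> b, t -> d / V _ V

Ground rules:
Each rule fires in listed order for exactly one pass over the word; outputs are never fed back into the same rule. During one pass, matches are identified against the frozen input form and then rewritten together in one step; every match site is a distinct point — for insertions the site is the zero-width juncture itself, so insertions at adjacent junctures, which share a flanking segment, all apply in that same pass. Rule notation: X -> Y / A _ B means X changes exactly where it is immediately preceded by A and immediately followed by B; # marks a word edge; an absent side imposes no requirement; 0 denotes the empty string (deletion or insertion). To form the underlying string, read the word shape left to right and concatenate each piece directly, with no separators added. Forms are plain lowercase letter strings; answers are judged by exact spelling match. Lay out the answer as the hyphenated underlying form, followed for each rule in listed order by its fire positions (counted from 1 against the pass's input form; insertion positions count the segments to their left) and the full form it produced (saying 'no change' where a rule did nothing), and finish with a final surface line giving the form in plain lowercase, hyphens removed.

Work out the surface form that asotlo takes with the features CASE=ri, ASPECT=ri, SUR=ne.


underlying: d-asotlo-ar-zo
1. 0 -> e / C _ C: inserts after position(s) 5, 9: dasoteloarezo
2. f -> v, p -> b, t -> d / V _ V: fires at position(s) 5: dasodeloarezo
surface: dasodeloarezo


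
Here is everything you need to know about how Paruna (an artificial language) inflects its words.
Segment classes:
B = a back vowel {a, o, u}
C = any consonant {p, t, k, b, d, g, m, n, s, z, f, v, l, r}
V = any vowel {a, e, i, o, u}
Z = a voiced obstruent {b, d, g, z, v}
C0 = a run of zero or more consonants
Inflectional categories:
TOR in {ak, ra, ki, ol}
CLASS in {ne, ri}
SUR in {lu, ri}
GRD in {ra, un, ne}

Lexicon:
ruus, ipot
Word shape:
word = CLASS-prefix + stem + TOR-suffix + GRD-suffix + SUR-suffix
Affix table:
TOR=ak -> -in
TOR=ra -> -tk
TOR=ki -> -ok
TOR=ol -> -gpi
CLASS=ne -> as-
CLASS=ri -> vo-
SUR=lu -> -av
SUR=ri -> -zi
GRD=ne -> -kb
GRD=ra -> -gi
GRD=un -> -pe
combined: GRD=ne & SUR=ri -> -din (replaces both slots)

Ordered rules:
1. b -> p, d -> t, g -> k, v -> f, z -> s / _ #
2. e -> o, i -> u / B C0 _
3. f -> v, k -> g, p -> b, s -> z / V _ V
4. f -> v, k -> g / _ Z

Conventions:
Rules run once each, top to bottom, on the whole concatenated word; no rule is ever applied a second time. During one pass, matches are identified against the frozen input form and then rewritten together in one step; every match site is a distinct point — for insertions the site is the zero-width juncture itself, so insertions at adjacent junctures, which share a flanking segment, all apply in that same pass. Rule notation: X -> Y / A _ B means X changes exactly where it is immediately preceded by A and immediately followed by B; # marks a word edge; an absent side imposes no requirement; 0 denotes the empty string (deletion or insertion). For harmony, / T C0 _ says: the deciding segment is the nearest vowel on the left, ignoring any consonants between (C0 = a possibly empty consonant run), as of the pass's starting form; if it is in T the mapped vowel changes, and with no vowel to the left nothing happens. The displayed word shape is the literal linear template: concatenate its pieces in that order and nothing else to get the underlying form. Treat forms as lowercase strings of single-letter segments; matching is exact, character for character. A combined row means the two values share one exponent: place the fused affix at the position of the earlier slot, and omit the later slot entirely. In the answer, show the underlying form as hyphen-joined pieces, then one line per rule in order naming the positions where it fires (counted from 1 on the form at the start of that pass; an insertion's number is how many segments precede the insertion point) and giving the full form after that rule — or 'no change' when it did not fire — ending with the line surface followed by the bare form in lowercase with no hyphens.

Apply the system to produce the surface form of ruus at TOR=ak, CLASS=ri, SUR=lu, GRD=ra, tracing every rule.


underlying: vo-ruus-in-gi-av
1. b -> p, d -> t, g -> k, v -> f, z -> s / _ #: fires at position(s) 12: voruusingiaf
2. e -> o, i -> u / B C0 _: fires at position(s) 7: voruusungiaf
3. f -> v, k -> g, p -> b, s -> z / V _ V: fires at position(s) 6: voruuzungiaf
4. f -> v, k -> g / _ Z: no change
surface: voruuzungiaf


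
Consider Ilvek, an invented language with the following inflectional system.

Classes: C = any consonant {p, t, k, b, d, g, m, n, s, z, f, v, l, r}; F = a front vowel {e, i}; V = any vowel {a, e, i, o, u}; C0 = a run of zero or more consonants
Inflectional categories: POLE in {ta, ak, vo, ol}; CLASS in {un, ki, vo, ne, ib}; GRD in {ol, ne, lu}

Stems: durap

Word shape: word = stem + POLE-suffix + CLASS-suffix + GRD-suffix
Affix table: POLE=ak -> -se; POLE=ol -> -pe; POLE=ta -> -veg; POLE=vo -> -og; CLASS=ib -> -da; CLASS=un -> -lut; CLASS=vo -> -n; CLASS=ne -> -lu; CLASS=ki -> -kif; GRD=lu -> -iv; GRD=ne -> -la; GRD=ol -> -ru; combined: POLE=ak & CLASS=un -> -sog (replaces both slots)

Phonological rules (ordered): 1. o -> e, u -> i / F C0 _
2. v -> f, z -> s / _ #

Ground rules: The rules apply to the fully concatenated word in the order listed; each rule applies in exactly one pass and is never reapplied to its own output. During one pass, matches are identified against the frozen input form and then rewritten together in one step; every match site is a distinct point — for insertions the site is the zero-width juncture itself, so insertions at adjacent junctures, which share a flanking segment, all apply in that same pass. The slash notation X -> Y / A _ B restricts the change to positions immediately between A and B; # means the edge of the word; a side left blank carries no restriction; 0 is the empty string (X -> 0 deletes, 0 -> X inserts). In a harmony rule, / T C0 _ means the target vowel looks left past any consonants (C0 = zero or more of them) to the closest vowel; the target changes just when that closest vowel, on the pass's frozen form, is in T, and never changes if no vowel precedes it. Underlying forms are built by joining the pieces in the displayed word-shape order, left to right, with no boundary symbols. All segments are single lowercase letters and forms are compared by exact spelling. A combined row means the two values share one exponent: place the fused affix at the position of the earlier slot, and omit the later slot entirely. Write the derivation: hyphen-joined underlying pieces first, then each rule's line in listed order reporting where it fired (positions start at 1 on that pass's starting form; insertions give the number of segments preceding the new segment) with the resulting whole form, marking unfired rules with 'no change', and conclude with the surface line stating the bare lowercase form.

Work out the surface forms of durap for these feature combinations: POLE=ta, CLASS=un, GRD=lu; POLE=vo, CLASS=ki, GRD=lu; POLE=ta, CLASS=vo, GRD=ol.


cell POLE=ta, CLASS=un, GRD=lu:
underlying: durap-veg-lut-iv
1. o -> e, u -> i / F C0 _: fires at position(s) 10: durapveglitiv
2. v -> f, z -> s / _ #: fires at position(s) 13: durapveglitif
surface: durapveglitif

cell POLE=vo, CLASS=ki, GRD=lu:
underlying: durap-og-kif-iv
1. o -> e, u -> i / F C0 _: no change
2. v -> f, z -> s / _ #: fires at position(s) 12: durapogkifif
surface: durapogkifif

cell POLE=ta, CLASS=vo, GRD=ol:
underlying: durap-veg-n-ru
1. o -> e, u -> i / F C0 _: fires at position(s) 11: durapvegnri
2. v -> f, z -> s / _ #: no change
surface: durapvegnri


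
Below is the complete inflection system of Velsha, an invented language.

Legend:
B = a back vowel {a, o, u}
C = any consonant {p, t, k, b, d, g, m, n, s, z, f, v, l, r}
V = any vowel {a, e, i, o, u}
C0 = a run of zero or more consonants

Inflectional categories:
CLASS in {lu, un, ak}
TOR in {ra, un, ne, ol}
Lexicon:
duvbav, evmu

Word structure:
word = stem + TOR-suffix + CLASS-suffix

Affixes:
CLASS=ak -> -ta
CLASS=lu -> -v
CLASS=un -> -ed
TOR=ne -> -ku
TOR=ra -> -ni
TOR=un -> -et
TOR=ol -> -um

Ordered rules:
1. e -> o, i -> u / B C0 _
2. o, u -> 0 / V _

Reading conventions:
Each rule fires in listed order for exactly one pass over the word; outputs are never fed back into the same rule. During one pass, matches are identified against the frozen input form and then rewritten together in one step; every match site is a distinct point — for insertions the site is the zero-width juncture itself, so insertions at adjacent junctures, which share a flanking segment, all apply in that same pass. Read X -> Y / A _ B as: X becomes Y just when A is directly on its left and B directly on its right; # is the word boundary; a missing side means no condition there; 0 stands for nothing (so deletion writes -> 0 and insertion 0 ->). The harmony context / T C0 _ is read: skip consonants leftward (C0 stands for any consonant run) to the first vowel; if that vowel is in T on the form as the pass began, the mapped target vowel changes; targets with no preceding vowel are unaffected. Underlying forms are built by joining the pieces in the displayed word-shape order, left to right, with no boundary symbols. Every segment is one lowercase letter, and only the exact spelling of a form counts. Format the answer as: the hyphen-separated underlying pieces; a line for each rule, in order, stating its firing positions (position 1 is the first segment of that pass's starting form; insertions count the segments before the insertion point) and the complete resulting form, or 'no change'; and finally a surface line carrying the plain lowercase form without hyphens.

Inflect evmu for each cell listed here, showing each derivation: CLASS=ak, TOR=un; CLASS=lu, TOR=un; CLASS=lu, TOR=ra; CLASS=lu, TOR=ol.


cell CLASS=ak, TOR=un:
underlying: evmu-et-ta
1. e -> o, i -> u / B C0 _: fires at position(s) 5: evmuotta
2. o, u -> 0 / V _: fires at position(s) 5: evmutta
surface: evmutta

cell CLASS=lu, TOR=un:
underlying: evmu-et-v
1. e -> o, i -> u / B C0 _: fires at position(s) 5: evmuotv
2. o, u -> 0 / V _: fires at position(s) 5: evmutv
surface: evmutv

cell CLASS=lu, TOR=ra:
underlying: evmu-ni-v
1. e -> o, i -> u / B C0 _: fires at position(s) 6: evmunuv
2. o, u -> 0 / V _: no change
surface: evmunuv

cell CLASS=lu, TOR=ol:
underlying: evmu-um-v
1. e -> o, i -> u / B C0 _: no change
2. o, u -> 0 / V _: fires at position(s) 5: evmumv
surface: evmumv


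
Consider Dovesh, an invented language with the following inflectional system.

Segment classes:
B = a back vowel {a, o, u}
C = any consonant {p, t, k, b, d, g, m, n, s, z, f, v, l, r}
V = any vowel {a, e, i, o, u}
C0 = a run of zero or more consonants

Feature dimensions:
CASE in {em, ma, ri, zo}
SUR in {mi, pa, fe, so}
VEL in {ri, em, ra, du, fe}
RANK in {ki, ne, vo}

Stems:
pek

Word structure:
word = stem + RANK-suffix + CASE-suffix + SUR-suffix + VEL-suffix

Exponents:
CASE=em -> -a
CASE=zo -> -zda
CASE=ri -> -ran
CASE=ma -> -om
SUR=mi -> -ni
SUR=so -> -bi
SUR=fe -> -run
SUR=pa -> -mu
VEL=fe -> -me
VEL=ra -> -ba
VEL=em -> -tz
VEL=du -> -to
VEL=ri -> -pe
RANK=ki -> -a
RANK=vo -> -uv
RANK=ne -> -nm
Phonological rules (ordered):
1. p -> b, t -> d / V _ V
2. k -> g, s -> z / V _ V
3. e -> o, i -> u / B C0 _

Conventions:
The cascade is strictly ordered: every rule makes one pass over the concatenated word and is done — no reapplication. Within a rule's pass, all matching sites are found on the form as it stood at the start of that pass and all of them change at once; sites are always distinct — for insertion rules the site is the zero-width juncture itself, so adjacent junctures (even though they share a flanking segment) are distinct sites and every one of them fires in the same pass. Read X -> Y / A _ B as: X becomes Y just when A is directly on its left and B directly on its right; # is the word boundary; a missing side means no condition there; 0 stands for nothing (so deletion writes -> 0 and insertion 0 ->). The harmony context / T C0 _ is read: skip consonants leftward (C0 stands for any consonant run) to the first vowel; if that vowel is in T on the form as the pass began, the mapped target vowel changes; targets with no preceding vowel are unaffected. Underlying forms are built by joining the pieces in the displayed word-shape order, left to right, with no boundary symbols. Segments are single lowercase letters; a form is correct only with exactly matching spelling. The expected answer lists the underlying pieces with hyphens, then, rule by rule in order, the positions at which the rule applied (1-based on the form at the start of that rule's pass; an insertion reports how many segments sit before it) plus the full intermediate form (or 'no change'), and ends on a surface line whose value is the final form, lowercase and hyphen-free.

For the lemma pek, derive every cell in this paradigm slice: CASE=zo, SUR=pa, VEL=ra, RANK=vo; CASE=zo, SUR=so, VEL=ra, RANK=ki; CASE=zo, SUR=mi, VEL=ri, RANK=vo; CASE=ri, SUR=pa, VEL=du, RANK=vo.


cell CASE=zo, SUR=pa, VEL=ra, RANK=vo:
underlying: pek-uv-zda-mu-ba
1. p -> b, t -> d / V _ V: no change
2. k -> g, s -> z / V _ V: fires at position(s) 3: peguvzdamuba
3. e -> o, i -> u / B C0 _: no change
surface: peguvzdamuba

cell CASE=zo, SUR=so, VEL=ra, RANK=ki:
underlying: pek-a-zda-bi-ba
1. p -> b, t -> d / V _ V: no change
2. k -> g, s -> z / V _ V: fires at position(s) 3: pegazdabiba
3. e -> o, i -> u / B C0 _: fires at position(s) 9: pegazdabuba
surface: pegazdabuba

cell CASE=zo, SUR=mi, VEL=ri, RANK=vo:
underlying: pek-uv-zda-ni-pe
1. p -> b, t -> d / V _ V: fires at position(s) 11: pekuvzdanibe
2. k -> g, s -> z / V _ V: fires at position(s) 3: peguvzdanibe
3. e -> o, i -> u / B C0 _: fires at position(s) 10: peguvzdanube
surface: peguvzdanube

cell CASE=ri, SUR=pa, VEL=du, RANK=vo:
underlying: pek-uv-ran-mu-to
1. p -> b, t -> d / V _ V: fires at position(s) 11: pekuvranmudo
2. k -> g, s -> z / V _ V: fires at position(s) 3: peguvranmudo
3. e -> o, i -> u / B C0 _: no change
surface: peguvranmudo
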